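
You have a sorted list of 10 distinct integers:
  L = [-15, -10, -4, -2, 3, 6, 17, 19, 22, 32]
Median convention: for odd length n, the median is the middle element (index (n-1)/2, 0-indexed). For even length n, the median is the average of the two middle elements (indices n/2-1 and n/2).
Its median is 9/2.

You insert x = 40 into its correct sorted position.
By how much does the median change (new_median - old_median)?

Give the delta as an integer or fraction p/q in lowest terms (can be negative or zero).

Old median = 9/2
After inserting x = 40: new sorted = [-15, -10, -4, -2, 3, 6, 17, 19, 22, 32, 40]
New median = 6
Delta = 6 - 9/2 = 3/2

Answer: 3/2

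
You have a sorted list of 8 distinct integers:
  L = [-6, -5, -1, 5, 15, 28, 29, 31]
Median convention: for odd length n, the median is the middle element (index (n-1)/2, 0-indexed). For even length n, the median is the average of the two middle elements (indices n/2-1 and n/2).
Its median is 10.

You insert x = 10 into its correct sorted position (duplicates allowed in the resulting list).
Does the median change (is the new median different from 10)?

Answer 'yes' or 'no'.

Old median = 10
Insert x = 10
New median = 10
Changed? no

Answer: no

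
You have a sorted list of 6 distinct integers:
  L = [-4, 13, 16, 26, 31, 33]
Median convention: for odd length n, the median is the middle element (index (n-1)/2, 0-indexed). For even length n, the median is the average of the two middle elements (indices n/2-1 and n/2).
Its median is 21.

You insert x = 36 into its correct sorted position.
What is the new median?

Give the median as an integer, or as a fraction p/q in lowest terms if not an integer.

Old list (sorted, length 6): [-4, 13, 16, 26, 31, 33]
Old median = 21
Insert x = 36
Old length even (6). Middle pair: indices 2,3 = 16,26.
New length odd (7). New median = single middle element.
x = 36: 6 elements are < x, 0 elements are > x.
New sorted list: [-4, 13, 16, 26, 31, 33, 36]
New median = 26

Answer: 26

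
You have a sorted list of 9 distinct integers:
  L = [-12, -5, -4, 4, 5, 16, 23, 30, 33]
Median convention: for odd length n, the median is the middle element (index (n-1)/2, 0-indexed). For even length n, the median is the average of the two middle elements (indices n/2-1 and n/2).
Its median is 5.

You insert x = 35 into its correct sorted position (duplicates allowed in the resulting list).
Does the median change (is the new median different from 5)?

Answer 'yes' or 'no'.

Answer: yes

Derivation:
Old median = 5
Insert x = 35
New median = 21/2
Changed? yes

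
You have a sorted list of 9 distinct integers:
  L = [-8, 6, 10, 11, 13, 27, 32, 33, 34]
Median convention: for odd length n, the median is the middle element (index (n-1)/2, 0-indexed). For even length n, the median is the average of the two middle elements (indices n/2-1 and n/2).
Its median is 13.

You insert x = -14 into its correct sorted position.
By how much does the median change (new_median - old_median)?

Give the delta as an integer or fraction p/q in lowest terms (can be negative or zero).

Old median = 13
After inserting x = -14: new sorted = [-14, -8, 6, 10, 11, 13, 27, 32, 33, 34]
New median = 12
Delta = 12 - 13 = -1

Answer: -1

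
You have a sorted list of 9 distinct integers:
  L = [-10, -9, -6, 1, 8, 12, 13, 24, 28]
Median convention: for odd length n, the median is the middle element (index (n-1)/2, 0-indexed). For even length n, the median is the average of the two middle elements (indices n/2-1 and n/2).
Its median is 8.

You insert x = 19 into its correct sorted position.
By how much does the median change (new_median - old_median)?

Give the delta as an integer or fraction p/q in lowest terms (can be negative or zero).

Old median = 8
After inserting x = 19: new sorted = [-10, -9, -6, 1, 8, 12, 13, 19, 24, 28]
New median = 10
Delta = 10 - 8 = 2

Answer: 2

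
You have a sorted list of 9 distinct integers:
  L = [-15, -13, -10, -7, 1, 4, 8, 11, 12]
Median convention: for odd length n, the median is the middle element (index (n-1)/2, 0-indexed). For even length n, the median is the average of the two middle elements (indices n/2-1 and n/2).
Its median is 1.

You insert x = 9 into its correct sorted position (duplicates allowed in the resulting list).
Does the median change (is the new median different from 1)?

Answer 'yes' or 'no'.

Old median = 1
Insert x = 9
New median = 5/2
Changed? yes

Answer: yes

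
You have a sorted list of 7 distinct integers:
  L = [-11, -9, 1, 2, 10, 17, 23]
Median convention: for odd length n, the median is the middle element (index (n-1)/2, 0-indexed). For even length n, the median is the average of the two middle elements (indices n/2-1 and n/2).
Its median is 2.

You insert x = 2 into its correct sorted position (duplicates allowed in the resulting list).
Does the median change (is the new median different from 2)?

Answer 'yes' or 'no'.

Answer: no

Derivation:
Old median = 2
Insert x = 2
New median = 2
Changed? no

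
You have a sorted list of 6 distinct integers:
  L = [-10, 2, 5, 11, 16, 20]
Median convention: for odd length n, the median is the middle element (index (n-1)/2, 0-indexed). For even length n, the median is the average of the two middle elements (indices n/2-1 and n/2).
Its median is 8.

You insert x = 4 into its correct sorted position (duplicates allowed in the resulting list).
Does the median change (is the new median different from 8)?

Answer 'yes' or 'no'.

Old median = 8
Insert x = 4
New median = 5
Changed? yes

Answer: yes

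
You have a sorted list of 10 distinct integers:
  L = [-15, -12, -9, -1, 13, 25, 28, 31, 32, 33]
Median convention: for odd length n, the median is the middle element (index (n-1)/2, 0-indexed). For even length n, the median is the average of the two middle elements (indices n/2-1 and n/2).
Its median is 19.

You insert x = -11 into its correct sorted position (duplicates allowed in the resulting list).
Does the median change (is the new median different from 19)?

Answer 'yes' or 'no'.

Answer: yes

Derivation:
Old median = 19
Insert x = -11
New median = 13
Changed? yes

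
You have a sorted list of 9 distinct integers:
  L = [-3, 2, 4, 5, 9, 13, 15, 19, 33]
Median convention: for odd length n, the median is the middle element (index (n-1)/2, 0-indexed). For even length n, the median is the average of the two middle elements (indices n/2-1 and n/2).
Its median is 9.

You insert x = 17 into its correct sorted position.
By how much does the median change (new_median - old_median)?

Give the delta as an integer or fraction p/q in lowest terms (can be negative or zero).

Answer: 2

Derivation:
Old median = 9
After inserting x = 17: new sorted = [-3, 2, 4, 5, 9, 13, 15, 17, 19, 33]
New median = 11
Delta = 11 - 9 = 2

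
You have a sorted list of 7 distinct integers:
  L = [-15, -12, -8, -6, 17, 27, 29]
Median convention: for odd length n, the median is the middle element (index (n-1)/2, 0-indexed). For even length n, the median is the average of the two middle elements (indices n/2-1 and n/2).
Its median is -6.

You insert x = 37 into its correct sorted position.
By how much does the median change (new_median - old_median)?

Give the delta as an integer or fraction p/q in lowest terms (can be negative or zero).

Answer: 23/2

Derivation:
Old median = -6
After inserting x = 37: new sorted = [-15, -12, -8, -6, 17, 27, 29, 37]
New median = 11/2
Delta = 11/2 - -6 = 23/2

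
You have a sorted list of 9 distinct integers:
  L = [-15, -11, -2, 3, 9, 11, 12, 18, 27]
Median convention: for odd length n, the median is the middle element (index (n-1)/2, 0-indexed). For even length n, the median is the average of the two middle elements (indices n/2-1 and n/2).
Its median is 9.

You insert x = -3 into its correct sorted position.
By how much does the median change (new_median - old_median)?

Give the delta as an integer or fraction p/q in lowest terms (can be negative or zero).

Old median = 9
After inserting x = -3: new sorted = [-15, -11, -3, -2, 3, 9, 11, 12, 18, 27]
New median = 6
Delta = 6 - 9 = -3

Answer: -3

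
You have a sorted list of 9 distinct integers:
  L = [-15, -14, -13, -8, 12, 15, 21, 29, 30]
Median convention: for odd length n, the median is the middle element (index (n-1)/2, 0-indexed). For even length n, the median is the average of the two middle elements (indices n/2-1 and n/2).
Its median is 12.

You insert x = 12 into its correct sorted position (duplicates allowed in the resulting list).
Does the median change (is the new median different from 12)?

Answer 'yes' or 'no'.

Old median = 12
Insert x = 12
New median = 12
Changed? no

Answer: no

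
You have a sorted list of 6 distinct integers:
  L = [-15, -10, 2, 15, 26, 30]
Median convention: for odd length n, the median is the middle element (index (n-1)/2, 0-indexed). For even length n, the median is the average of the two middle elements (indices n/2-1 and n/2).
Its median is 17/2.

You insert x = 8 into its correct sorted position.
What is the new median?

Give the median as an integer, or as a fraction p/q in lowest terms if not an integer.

Answer: 8

Derivation:
Old list (sorted, length 6): [-15, -10, 2, 15, 26, 30]
Old median = 17/2
Insert x = 8
Old length even (6). Middle pair: indices 2,3 = 2,15.
New length odd (7). New median = single middle element.
x = 8: 3 elements are < x, 3 elements are > x.
New sorted list: [-15, -10, 2, 8, 15, 26, 30]
New median = 8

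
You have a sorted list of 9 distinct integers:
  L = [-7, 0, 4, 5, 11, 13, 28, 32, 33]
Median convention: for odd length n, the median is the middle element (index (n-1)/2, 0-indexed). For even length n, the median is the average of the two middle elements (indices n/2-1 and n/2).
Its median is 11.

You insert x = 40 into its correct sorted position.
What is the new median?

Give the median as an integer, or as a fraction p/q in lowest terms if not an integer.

Answer: 12

Derivation:
Old list (sorted, length 9): [-7, 0, 4, 5, 11, 13, 28, 32, 33]
Old median = 11
Insert x = 40
Old length odd (9). Middle was index 4 = 11.
New length even (10). New median = avg of two middle elements.
x = 40: 9 elements are < x, 0 elements are > x.
New sorted list: [-7, 0, 4, 5, 11, 13, 28, 32, 33, 40]
New median = 12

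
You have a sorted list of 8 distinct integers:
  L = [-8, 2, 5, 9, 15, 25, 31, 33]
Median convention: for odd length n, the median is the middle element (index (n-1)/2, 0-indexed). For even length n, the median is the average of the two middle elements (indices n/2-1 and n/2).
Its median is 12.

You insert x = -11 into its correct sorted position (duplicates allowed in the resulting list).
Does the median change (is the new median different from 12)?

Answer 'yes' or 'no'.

Old median = 12
Insert x = -11
New median = 9
Changed? yes

Answer: yes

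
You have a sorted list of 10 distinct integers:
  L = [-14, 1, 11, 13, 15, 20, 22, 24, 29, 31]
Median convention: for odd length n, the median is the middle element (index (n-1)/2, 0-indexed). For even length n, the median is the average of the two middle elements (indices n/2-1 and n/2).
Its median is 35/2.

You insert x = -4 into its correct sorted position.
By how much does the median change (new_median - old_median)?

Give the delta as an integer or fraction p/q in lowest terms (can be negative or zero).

Old median = 35/2
After inserting x = -4: new sorted = [-14, -4, 1, 11, 13, 15, 20, 22, 24, 29, 31]
New median = 15
Delta = 15 - 35/2 = -5/2

Answer: -5/2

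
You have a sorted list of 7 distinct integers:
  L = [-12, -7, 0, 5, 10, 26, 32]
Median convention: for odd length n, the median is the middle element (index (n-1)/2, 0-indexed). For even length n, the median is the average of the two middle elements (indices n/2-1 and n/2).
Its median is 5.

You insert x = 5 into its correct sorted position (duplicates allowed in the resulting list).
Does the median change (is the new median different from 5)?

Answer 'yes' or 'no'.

Answer: no

Derivation:
Old median = 5
Insert x = 5
New median = 5
Changed? no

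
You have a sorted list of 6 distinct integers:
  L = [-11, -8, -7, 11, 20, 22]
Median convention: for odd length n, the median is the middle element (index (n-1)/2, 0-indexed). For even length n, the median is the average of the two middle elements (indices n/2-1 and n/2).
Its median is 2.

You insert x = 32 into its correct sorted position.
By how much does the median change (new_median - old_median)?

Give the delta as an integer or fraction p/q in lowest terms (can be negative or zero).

Old median = 2
After inserting x = 32: new sorted = [-11, -8, -7, 11, 20, 22, 32]
New median = 11
Delta = 11 - 2 = 9

Answer: 9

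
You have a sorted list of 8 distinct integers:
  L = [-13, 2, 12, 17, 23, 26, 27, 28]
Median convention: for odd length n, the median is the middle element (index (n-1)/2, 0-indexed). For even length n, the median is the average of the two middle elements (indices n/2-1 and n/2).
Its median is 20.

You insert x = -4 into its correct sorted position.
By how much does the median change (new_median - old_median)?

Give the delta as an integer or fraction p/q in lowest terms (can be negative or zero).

Answer: -3

Derivation:
Old median = 20
After inserting x = -4: new sorted = [-13, -4, 2, 12, 17, 23, 26, 27, 28]
New median = 17
Delta = 17 - 20 = -3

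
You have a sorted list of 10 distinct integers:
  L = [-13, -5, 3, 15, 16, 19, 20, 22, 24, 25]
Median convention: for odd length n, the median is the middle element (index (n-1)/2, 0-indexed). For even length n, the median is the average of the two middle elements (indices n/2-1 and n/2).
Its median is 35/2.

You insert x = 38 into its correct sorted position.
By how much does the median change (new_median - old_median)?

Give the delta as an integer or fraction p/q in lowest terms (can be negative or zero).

Answer: 3/2

Derivation:
Old median = 35/2
After inserting x = 38: new sorted = [-13, -5, 3, 15, 16, 19, 20, 22, 24, 25, 38]
New median = 19
Delta = 19 - 35/2 = 3/2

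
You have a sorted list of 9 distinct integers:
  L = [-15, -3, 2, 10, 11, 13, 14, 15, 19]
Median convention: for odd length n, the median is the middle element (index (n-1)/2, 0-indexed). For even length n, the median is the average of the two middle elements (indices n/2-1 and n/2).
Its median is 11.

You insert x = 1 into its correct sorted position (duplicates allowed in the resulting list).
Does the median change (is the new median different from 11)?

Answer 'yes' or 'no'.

Answer: yes

Derivation:
Old median = 11
Insert x = 1
New median = 21/2
Changed? yes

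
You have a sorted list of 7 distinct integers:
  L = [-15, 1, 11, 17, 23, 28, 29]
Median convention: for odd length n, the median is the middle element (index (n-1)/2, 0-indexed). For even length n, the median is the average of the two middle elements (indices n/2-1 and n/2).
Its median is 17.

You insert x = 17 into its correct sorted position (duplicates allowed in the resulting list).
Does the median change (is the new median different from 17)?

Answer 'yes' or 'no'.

Old median = 17
Insert x = 17
New median = 17
Changed? no

Answer: no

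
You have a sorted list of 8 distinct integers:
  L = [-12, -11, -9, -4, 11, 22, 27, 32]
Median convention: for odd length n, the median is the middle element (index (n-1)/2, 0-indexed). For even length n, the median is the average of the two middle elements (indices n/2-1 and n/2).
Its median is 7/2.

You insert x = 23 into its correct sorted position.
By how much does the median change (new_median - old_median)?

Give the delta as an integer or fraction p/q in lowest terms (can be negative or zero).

Answer: 15/2

Derivation:
Old median = 7/2
After inserting x = 23: new sorted = [-12, -11, -9, -4, 11, 22, 23, 27, 32]
New median = 11
Delta = 11 - 7/2 = 15/2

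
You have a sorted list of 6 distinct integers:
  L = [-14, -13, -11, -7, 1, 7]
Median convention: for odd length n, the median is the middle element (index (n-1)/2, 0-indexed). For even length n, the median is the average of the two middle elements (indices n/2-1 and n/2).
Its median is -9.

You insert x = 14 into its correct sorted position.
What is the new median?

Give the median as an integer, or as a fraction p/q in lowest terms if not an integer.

Answer: -7

Derivation:
Old list (sorted, length 6): [-14, -13, -11, -7, 1, 7]
Old median = -9
Insert x = 14
Old length even (6). Middle pair: indices 2,3 = -11,-7.
New length odd (7). New median = single middle element.
x = 14: 6 elements are < x, 0 elements are > x.
New sorted list: [-14, -13, -11, -7, 1, 7, 14]
New median = -7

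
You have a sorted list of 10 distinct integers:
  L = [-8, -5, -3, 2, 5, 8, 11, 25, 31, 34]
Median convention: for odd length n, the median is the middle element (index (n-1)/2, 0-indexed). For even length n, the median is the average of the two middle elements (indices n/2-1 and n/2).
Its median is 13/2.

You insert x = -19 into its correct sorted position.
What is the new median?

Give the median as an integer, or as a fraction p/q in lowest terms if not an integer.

Old list (sorted, length 10): [-8, -5, -3, 2, 5, 8, 11, 25, 31, 34]
Old median = 13/2
Insert x = -19
Old length even (10). Middle pair: indices 4,5 = 5,8.
New length odd (11). New median = single middle element.
x = -19: 0 elements are < x, 10 elements are > x.
New sorted list: [-19, -8, -5, -3, 2, 5, 8, 11, 25, 31, 34]
New median = 5

Answer: 5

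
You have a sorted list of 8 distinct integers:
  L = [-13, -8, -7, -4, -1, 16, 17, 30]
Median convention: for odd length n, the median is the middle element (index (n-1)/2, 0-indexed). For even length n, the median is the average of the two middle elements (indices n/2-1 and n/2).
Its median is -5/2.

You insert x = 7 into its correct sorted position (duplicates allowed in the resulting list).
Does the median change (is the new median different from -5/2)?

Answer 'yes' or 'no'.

Old median = -5/2
Insert x = 7
New median = -1
Changed? yes

Answer: yes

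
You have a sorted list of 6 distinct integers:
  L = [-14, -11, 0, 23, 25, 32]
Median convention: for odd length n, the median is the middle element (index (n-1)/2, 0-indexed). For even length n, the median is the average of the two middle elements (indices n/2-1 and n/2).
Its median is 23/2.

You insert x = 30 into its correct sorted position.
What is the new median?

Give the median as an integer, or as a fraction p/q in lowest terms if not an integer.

Answer: 23

Derivation:
Old list (sorted, length 6): [-14, -11, 0, 23, 25, 32]
Old median = 23/2
Insert x = 30
Old length even (6). Middle pair: indices 2,3 = 0,23.
New length odd (7). New median = single middle element.
x = 30: 5 elements are < x, 1 elements are > x.
New sorted list: [-14, -11, 0, 23, 25, 30, 32]
New median = 23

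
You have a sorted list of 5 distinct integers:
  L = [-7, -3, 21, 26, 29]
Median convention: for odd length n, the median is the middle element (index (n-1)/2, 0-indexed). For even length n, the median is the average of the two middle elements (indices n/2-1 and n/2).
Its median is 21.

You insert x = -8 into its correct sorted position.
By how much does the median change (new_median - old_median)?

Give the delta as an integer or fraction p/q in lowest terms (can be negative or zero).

Old median = 21
After inserting x = -8: new sorted = [-8, -7, -3, 21, 26, 29]
New median = 9
Delta = 9 - 21 = -12

Answer: -12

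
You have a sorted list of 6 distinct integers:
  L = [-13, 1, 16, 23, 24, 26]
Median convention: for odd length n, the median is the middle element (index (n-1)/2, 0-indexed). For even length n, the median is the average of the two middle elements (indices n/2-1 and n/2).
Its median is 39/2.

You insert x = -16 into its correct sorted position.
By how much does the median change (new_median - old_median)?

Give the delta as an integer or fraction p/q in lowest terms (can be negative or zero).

Answer: -7/2

Derivation:
Old median = 39/2
After inserting x = -16: new sorted = [-16, -13, 1, 16, 23, 24, 26]
New median = 16
Delta = 16 - 39/2 = -7/2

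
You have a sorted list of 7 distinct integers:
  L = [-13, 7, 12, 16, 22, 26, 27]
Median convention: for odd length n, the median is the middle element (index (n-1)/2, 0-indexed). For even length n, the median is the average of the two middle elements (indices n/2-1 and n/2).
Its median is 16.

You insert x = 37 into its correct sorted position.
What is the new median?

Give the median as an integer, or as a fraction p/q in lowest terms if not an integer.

Answer: 19

Derivation:
Old list (sorted, length 7): [-13, 7, 12, 16, 22, 26, 27]
Old median = 16
Insert x = 37
Old length odd (7). Middle was index 3 = 16.
New length even (8). New median = avg of two middle elements.
x = 37: 7 elements are < x, 0 elements are > x.
New sorted list: [-13, 7, 12, 16, 22, 26, 27, 37]
New median = 19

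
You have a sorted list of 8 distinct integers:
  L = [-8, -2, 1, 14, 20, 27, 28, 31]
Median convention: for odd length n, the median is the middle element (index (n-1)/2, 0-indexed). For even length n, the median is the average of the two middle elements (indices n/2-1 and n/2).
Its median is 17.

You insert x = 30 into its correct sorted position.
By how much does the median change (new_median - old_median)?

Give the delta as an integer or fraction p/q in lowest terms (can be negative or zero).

Answer: 3

Derivation:
Old median = 17
After inserting x = 30: new sorted = [-8, -2, 1, 14, 20, 27, 28, 30, 31]
New median = 20
Delta = 20 - 17 = 3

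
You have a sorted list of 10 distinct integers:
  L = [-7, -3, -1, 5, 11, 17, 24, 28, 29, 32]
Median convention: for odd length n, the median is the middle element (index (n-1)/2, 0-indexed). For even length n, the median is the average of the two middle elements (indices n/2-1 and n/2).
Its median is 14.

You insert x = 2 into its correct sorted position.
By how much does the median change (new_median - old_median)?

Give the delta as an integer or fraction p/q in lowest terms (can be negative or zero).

Old median = 14
After inserting x = 2: new sorted = [-7, -3, -1, 2, 5, 11, 17, 24, 28, 29, 32]
New median = 11
Delta = 11 - 14 = -3

Answer: -3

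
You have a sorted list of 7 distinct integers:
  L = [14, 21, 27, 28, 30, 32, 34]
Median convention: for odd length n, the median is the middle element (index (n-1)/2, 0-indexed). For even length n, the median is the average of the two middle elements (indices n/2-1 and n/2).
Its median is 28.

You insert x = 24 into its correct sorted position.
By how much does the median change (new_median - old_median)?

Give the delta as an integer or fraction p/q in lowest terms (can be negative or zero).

Answer: -1/2

Derivation:
Old median = 28
After inserting x = 24: new sorted = [14, 21, 24, 27, 28, 30, 32, 34]
New median = 55/2
Delta = 55/2 - 28 = -1/2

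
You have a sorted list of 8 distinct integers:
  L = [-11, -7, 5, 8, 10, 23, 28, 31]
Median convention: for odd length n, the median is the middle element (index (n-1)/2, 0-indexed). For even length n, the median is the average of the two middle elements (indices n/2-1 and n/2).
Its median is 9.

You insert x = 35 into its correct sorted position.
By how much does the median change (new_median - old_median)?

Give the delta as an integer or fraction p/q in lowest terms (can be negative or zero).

Answer: 1

Derivation:
Old median = 9
After inserting x = 35: new sorted = [-11, -7, 5, 8, 10, 23, 28, 31, 35]
New median = 10
Delta = 10 - 9 = 1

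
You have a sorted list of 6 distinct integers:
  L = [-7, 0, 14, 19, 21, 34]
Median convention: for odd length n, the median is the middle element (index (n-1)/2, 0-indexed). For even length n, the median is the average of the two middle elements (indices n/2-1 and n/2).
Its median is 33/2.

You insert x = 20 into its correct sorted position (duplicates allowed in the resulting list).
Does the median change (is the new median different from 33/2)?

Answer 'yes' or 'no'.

Old median = 33/2
Insert x = 20
New median = 19
Changed? yes

Answer: yes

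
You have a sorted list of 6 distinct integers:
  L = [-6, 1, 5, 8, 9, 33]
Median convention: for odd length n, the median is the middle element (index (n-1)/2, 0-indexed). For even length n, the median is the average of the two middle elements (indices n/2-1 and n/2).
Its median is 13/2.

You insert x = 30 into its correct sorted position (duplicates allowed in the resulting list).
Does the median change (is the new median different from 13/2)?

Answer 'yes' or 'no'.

Old median = 13/2
Insert x = 30
New median = 8
Changed? yes

Answer: yes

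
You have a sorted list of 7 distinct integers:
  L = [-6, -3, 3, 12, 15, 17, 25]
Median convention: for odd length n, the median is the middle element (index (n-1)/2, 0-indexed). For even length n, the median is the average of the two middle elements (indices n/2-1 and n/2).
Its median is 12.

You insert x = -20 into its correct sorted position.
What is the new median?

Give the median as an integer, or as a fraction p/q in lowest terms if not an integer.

Answer: 15/2

Derivation:
Old list (sorted, length 7): [-6, -3, 3, 12, 15, 17, 25]
Old median = 12
Insert x = -20
Old length odd (7). Middle was index 3 = 12.
New length even (8). New median = avg of two middle elements.
x = -20: 0 elements are < x, 7 elements are > x.
New sorted list: [-20, -6, -3, 3, 12, 15, 17, 25]
New median = 15/2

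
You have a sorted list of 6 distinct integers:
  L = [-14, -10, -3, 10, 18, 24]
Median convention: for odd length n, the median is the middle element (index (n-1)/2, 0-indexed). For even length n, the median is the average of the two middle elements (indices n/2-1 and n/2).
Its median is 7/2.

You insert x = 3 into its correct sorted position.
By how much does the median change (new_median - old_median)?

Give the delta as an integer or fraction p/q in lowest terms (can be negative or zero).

Answer: -1/2

Derivation:
Old median = 7/2
After inserting x = 3: new sorted = [-14, -10, -3, 3, 10, 18, 24]
New median = 3
Delta = 3 - 7/2 = -1/2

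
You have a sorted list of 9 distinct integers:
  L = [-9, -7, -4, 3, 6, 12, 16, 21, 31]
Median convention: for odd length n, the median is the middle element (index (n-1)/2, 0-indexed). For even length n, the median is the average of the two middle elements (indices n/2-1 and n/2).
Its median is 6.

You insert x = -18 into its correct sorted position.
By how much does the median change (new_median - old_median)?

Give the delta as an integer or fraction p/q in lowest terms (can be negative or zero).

Answer: -3/2

Derivation:
Old median = 6
After inserting x = -18: new sorted = [-18, -9, -7, -4, 3, 6, 12, 16, 21, 31]
New median = 9/2
Delta = 9/2 - 6 = -3/2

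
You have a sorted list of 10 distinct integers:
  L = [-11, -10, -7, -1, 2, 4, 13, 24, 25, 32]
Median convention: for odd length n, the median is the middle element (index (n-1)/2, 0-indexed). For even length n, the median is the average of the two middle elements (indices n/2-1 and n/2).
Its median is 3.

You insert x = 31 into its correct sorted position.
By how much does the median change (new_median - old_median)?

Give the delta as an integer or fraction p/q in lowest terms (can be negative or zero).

Answer: 1

Derivation:
Old median = 3
After inserting x = 31: new sorted = [-11, -10, -7, -1, 2, 4, 13, 24, 25, 31, 32]
New median = 4
Delta = 4 - 3 = 1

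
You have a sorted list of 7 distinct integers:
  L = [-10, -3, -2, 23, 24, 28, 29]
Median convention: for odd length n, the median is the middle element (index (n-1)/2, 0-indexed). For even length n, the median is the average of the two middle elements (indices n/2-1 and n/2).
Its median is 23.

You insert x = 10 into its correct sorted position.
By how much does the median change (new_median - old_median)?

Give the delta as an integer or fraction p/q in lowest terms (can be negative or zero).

Answer: -13/2

Derivation:
Old median = 23
After inserting x = 10: new sorted = [-10, -3, -2, 10, 23, 24, 28, 29]
New median = 33/2
Delta = 33/2 - 23 = -13/2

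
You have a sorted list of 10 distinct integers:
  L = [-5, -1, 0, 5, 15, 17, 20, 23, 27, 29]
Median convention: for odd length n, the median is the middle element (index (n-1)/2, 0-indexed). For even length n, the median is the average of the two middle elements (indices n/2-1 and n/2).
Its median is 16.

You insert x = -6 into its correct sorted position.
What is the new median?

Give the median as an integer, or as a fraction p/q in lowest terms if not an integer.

Old list (sorted, length 10): [-5, -1, 0, 5, 15, 17, 20, 23, 27, 29]
Old median = 16
Insert x = -6
Old length even (10). Middle pair: indices 4,5 = 15,17.
New length odd (11). New median = single middle element.
x = -6: 0 elements are < x, 10 elements are > x.
New sorted list: [-6, -5, -1, 0, 5, 15, 17, 20, 23, 27, 29]
New median = 15

Answer: 15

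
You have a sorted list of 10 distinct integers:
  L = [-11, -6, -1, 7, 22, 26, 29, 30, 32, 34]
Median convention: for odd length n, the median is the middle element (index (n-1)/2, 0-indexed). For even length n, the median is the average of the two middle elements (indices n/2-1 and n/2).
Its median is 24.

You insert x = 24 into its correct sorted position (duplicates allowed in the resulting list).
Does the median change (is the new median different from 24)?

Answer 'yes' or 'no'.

Old median = 24
Insert x = 24
New median = 24
Changed? no

Answer: no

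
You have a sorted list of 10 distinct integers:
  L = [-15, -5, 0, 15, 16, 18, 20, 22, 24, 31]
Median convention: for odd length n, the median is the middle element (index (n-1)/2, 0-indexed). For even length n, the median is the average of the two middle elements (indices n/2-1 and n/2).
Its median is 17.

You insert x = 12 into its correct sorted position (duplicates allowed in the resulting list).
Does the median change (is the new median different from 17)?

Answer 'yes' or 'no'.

Answer: yes

Derivation:
Old median = 17
Insert x = 12
New median = 16
Changed? yes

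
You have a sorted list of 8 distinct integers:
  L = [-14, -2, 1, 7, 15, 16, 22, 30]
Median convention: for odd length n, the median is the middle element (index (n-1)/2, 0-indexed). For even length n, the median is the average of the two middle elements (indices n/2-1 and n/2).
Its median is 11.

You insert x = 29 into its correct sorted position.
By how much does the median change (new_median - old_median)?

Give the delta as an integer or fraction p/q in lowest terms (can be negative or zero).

Old median = 11
After inserting x = 29: new sorted = [-14, -2, 1, 7, 15, 16, 22, 29, 30]
New median = 15
Delta = 15 - 11 = 4

Answer: 4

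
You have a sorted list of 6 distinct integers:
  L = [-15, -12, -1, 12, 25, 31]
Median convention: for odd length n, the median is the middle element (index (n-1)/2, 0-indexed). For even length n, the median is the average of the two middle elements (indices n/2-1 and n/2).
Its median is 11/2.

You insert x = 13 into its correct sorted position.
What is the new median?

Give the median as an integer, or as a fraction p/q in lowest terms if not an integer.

Old list (sorted, length 6): [-15, -12, -1, 12, 25, 31]
Old median = 11/2
Insert x = 13
Old length even (6). Middle pair: indices 2,3 = -1,12.
New length odd (7). New median = single middle element.
x = 13: 4 elements are < x, 2 elements are > x.
New sorted list: [-15, -12, -1, 12, 13, 25, 31]
New median = 12

Answer: 12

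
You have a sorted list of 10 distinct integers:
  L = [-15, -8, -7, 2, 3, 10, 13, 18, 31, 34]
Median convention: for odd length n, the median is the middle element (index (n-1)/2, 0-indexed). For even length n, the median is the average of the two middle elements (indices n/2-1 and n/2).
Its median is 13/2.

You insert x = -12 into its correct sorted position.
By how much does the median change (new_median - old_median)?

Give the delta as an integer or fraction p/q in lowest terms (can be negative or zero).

Answer: -7/2

Derivation:
Old median = 13/2
After inserting x = -12: new sorted = [-15, -12, -8, -7, 2, 3, 10, 13, 18, 31, 34]
New median = 3
Delta = 3 - 13/2 = -7/2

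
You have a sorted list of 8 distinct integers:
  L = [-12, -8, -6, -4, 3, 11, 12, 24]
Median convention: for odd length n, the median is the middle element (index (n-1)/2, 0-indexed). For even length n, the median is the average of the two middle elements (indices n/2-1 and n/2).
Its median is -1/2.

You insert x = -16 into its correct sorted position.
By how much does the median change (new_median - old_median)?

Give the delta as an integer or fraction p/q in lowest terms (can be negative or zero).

Answer: -7/2

Derivation:
Old median = -1/2
After inserting x = -16: new sorted = [-16, -12, -8, -6, -4, 3, 11, 12, 24]
New median = -4
Delta = -4 - -1/2 = -7/2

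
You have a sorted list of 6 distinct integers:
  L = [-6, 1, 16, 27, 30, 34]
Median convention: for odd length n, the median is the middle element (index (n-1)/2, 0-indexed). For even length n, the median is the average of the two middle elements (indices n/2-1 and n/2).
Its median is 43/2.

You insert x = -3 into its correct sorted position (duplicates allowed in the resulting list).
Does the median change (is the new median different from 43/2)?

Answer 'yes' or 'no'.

Answer: yes

Derivation:
Old median = 43/2
Insert x = -3
New median = 16
Changed? yes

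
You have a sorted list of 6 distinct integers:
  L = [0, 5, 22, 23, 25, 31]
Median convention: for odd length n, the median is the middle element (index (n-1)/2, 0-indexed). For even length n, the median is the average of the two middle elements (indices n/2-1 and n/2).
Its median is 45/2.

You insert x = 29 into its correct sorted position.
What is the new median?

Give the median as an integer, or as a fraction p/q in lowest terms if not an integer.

Old list (sorted, length 6): [0, 5, 22, 23, 25, 31]
Old median = 45/2
Insert x = 29
Old length even (6). Middle pair: indices 2,3 = 22,23.
New length odd (7). New median = single middle element.
x = 29: 5 elements are < x, 1 elements are > x.
New sorted list: [0, 5, 22, 23, 25, 29, 31]
New median = 23

Answer: 23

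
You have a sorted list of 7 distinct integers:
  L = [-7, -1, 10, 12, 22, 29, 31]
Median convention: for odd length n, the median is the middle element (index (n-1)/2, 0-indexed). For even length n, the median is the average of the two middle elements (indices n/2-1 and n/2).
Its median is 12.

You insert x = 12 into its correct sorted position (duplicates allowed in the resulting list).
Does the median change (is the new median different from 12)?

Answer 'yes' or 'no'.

Answer: no

Derivation:
Old median = 12
Insert x = 12
New median = 12
Changed? no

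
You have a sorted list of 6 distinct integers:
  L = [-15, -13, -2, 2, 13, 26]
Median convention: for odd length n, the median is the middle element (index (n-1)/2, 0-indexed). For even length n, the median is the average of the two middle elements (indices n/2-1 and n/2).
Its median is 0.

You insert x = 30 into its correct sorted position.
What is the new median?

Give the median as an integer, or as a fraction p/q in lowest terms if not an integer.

Old list (sorted, length 6): [-15, -13, -2, 2, 13, 26]
Old median = 0
Insert x = 30
Old length even (6). Middle pair: indices 2,3 = -2,2.
New length odd (7). New median = single middle element.
x = 30: 6 elements are < x, 0 elements are > x.
New sorted list: [-15, -13, -2, 2, 13, 26, 30]
New median = 2

Answer: 2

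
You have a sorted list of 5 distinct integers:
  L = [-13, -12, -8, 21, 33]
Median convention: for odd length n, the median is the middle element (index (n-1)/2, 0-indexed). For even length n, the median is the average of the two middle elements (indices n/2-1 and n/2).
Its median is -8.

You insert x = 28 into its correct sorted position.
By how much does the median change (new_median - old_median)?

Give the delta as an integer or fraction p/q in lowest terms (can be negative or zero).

Old median = -8
After inserting x = 28: new sorted = [-13, -12, -8, 21, 28, 33]
New median = 13/2
Delta = 13/2 - -8 = 29/2

Answer: 29/2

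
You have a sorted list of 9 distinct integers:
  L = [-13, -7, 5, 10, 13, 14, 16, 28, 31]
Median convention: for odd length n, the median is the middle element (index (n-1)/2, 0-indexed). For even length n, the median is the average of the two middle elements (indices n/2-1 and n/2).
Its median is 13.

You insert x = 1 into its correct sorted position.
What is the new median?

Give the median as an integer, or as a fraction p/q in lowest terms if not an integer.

Old list (sorted, length 9): [-13, -7, 5, 10, 13, 14, 16, 28, 31]
Old median = 13
Insert x = 1
Old length odd (9). Middle was index 4 = 13.
New length even (10). New median = avg of two middle elements.
x = 1: 2 elements are < x, 7 elements are > x.
New sorted list: [-13, -7, 1, 5, 10, 13, 14, 16, 28, 31]
New median = 23/2

Answer: 23/2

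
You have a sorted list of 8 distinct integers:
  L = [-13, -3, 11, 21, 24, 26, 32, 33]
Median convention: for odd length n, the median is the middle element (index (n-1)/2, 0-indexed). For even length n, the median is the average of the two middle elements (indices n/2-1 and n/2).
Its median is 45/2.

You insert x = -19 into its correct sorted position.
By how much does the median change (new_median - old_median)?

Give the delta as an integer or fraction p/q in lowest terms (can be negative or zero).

Answer: -3/2

Derivation:
Old median = 45/2
After inserting x = -19: new sorted = [-19, -13, -3, 11, 21, 24, 26, 32, 33]
New median = 21
Delta = 21 - 45/2 = -3/2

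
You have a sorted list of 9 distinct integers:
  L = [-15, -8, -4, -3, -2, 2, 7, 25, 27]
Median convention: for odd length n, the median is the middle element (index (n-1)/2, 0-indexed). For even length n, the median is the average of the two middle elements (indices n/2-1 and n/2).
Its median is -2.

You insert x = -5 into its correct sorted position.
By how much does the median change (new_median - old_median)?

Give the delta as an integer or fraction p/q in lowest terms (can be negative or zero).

Answer: -1/2

Derivation:
Old median = -2
After inserting x = -5: new sorted = [-15, -8, -5, -4, -3, -2, 2, 7, 25, 27]
New median = -5/2
Delta = -5/2 - -2 = -1/2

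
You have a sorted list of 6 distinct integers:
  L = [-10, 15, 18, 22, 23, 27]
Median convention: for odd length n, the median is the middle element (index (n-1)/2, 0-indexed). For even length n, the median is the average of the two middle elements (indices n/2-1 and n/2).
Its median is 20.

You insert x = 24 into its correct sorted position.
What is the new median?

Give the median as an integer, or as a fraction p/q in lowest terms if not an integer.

Old list (sorted, length 6): [-10, 15, 18, 22, 23, 27]
Old median = 20
Insert x = 24
Old length even (6). Middle pair: indices 2,3 = 18,22.
New length odd (7). New median = single middle element.
x = 24: 5 elements are < x, 1 elements are > x.
New sorted list: [-10, 15, 18, 22, 23, 24, 27]
New median = 22

Answer: 22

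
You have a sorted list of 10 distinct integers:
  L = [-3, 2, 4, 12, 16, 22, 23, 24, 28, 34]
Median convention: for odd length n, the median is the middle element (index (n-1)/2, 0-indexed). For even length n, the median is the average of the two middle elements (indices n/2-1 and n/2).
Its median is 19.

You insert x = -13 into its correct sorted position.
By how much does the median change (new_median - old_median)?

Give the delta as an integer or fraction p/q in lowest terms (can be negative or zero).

Old median = 19
After inserting x = -13: new sorted = [-13, -3, 2, 4, 12, 16, 22, 23, 24, 28, 34]
New median = 16
Delta = 16 - 19 = -3

Answer: -3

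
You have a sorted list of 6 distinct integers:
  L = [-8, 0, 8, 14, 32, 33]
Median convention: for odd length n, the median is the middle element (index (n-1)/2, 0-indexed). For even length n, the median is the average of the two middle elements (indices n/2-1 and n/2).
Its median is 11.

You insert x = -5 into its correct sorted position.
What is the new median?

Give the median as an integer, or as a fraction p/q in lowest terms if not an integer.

Answer: 8

Derivation:
Old list (sorted, length 6): [-8, 0, 8, 14, 32, 33]
Old median = 11
Insert x = -5
Old length even (6). Middle pair: indices 2,3 = 8,14.
New length odd (7). New median = single middle element.
x = -5: 1 elements are < x, 5 elements are > x.
New sorted list: [-8, -5, 0, 8, 14, 32, 33]
New median = 8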